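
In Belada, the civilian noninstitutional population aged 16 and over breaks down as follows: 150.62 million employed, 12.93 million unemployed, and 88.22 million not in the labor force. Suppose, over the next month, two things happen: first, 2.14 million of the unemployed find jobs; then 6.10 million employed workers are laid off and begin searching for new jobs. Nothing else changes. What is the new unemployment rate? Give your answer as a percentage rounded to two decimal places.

New unemployment rate ≈ 10.33%.

Initially, labor force = 150.62 + 12.93 = 163.55 million, so u = 12.93/163.55 = 7.91%.
After the first change, unemployed falls and employed rises by 2.14; labor force unchanged → E = 152.76, U = 10.79, labor force = 163.55 million.
After the second change, employed falls and unemployed rises by 6.10; labor force unchanged → E = 146.66, U = 16.89, labor force = 163.55 million.
New unemployment rate = 16.89 / 163.55 = 10.33%.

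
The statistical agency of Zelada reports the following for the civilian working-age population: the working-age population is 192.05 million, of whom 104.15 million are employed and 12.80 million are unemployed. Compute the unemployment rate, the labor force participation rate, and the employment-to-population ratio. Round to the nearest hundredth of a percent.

Labor force = employed + unemployed = 104.15 + 12.80 = 116.95 million.
Unemployment rate = 12.80 / 116.95 = 10.94%.
Labor force participation rate = 116.95 / 192.05 = 60.90%.
Employment-population ratio = 104.15 / 192.05 = 54.23%.

Unemployment rate ≈ 10.94%; labor force participation rate ≈ 60.90%; employment-population ratio ≈ 54.23%.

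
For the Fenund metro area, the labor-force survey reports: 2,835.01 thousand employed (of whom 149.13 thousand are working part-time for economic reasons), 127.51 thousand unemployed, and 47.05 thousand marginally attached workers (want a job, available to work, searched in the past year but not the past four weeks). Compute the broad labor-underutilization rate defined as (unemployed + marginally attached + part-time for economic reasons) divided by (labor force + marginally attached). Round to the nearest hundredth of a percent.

Broad underutilization rate ≈ 10.76%.

Labor force = 2,835.01 + 127.51 = 2,962.52 thousand.
Numerator = 127.51 + 47.05 + 149.13 = 323.69 thousand.
Denominator = 2,962.52 + 47.05 = 3,009.57 thousand.
Broad rate = 323.69 / 3,009.57 = 10.76%.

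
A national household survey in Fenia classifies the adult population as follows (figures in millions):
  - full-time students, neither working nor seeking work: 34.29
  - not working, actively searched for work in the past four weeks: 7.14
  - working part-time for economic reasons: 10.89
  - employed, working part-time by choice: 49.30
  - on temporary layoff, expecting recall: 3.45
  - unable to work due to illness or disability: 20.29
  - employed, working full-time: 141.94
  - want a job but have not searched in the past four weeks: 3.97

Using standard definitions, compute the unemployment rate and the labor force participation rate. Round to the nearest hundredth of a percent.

Unemployment rate ≈ 4.98%; labor force participation rate ≈ 78.42%.

Employed = 10.89 + 49.30 + 141.94 = 202.13 million (anyone who worked, including part-time for economic reasons, counts as employed).
Unemployed = 7.14 + 3.45 = 10.59 million (jobless and actively searching, or on temporary layoff).
Labor force = 202.13 + 10.59 = 212.72 million.
Not in labor force = 34.29 + 20.29 + 3.97 = 58.55 million (those not working and not actively searching are outside the labor force — including those who want a job but have given up searching).
Civilian working-age population = 212.72 + 58.55 = 271.27 million.
Unemployment rate = 10.59 / 212.72 = 4.98%.
Labor force participation rate = 212.72 / 271.27 = 78.42%.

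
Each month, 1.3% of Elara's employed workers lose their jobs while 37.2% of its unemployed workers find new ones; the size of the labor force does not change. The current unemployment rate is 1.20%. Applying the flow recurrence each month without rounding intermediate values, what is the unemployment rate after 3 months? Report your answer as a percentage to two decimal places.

With a fixed labor force, u_{t+1} = u_t + s·(1−u_t) − f·u_t = u_t·(1−s−f) + s.
Here 1−s−f = 0.615 and s = 0.013.
u_1 = 0.012000 × 0.615 + 0.013 = 0.020380.
u_2 = 0.020380 × 0.615 + 0.013 = 0.025534.
u_3 = 0.025534 × 0.615 + 0.013 = 0.028703.

Unemployment rate after three months ≈ 2.87%.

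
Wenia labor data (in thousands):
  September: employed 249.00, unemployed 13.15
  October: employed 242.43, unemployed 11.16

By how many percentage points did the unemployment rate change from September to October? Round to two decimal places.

The unemployment rate changed by −0.62 percentage points.

September: labor force = 249.00 + 13.15 = 262.15; u = 13.15/262.15 = 5.02%.
October: labor force = 242.43 + 11.16 = 253.59; u = 11.16/253.59 = 4.40%.
Change = 4.40% − 5.02% = −0.62 pp.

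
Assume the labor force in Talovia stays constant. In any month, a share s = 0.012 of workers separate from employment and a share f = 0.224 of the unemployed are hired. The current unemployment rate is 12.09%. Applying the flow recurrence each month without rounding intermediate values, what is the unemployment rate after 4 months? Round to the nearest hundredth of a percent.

With a fixed labor force, u_{t+1} = u_t + s·(1−u_t) − f·u_t = u_t·(1−s−f) + s.
Here 1−s−f = 0.764 and s = 0.012.
u_1 = 0.120900 × 0.764 + 0.012 = 0.104368.
u_2 = 0.104368 × 0.764 + 0.012 = 0.091737.
u_3 = 0.091737 × 0.764 + 0.012 = 0.082087.
u_4 = 0.082087 × 0.764 + 0.012 = 0.074714.

Unemployment rate after four months ≈ 7.47%.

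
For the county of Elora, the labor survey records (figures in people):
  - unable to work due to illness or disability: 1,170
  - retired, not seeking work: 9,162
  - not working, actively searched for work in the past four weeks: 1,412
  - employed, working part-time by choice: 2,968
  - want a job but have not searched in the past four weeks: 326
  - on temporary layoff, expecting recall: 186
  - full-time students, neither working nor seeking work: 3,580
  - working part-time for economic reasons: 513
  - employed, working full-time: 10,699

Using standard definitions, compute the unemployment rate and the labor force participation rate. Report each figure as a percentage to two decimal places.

Unemployment rate ≈ 10.13%; labor force participation rate ≈ 52.57%.

Employed = 2,968 + 513 + 10,699 = 14,180 (anyone who worked, including part-time for economic reasons, counts as employed).
Unemployed = 1,412 + 186 = 1,598 (jobless and actively searching, or on temporary layoff).
Labor force = 14,180 + 1,598 = 15,778.
Not in labor force = 1,170 + 9,162 + 326 + 3,580 = 14,238 (those not working and not actively searching are outside the labor force — including those who want a job but have given up searching).
Civilian working-age population = 15,778 + 14,238 = 30,016.
Unemployment rate = 1,598 / 15,778 = 10.13%.
Labor force participation rate = 15,778 / 30,016 = 52.57%.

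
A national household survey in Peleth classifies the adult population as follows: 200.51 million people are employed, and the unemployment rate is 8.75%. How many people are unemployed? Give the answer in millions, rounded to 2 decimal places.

About 19.23 million are unemployed.

Let U be the number unemployed. The labor force is E + U, and U/(E+U) = 0.0875.
So U = 0.0875 × 200.51 / (1 − 0.0875) = 17.5446 / 0.9125 ≈ 19.23 million.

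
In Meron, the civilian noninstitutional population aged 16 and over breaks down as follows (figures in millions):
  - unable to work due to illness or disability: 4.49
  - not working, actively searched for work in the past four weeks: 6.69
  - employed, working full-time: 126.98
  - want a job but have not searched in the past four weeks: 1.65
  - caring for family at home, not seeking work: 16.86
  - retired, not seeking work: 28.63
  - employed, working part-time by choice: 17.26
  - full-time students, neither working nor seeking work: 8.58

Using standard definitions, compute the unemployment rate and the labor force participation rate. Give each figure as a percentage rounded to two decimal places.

Employed = 126.98 + 17.26 = 144.24 million.
Unemployed = 6.69 million.
Labor force = 144.24 + 6.69 = 150.93 million.
Not in labor force = 4.49 + 1.65 + 16.86 + 28.63 + 8.58 = 60.21 million (those not working and not actively searching are outside the labor force — including those who want a job but have given up searching).
Civilian working-age population = 150.93 + 60.21 = 211.14 million.
Unemployment rate = 6.69 / 150.93 = 4.43%.
Labor force participation rate = 150.93 / 211.14 = 71.48%.

Unemployment rate ≈ 4.43%; labor force participation rate ≈ 71.48%.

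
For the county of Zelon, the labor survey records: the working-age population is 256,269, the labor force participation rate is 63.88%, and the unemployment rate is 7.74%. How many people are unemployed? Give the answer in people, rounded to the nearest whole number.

Labor force = 0.6388 × 256,269 = 163,705.
Unemployed = 0.0774 × 163,705 ≈ 12,671.

About 12,671 are unemployed.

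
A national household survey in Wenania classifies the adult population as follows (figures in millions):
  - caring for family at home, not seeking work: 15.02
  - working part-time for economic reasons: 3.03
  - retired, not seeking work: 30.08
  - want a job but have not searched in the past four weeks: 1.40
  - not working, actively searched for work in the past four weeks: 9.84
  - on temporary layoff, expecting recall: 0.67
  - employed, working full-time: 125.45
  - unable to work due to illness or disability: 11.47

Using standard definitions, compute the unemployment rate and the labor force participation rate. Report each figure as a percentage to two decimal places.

Employed = 3.03 + 125.45 = 128.48 million (anyone who worked, including part-time for economic reasons, counts as employed).
Unemployed = 9.84 + 0.67 = 10.51 million (jobless and actively searching, or on temporary layoff).
Labor force = 128.48 + 10.51 = 138.99 million.
Not in labor force = 15.02 + 30.08 + 1.40 + 11.47 = 57.97 million (those not working and not actively searching are outside the labor force — including those who want a job but have given up searching).
Civilian working-age population = 138.99 + 57.97 = 196.96 million.
Unemployment rate = 10.51 / 138.99 = 7.56%.
Labor force participation rate = 138.99 / 196.96 = 70.57%.

Unemployment rate ≈ 7.56%; labor force participation rate ≈ 70.57%.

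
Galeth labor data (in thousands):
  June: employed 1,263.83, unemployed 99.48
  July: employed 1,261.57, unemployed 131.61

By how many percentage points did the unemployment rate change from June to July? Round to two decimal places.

The unemployment rate changed by +2.15 percentage points.

June: labor force = 1,263.83 + 99.48 = 1,363.31; u = 99.48/1,363.31 = 7.30%.
July: labor force = 1,261.57 + 131.61 = 1,393.18; u = 131.61/1,393.18 = 9.45%.
Change = 9.45% − 7.30% = +2.15 pp.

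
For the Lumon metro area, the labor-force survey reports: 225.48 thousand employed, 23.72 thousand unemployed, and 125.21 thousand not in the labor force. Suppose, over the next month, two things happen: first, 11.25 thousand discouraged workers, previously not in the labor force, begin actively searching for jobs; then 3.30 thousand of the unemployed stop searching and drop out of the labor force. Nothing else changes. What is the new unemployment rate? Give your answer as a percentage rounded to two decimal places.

New unemployment rate ≈ 12.32%.

Initially, labor force = 225.48 + 23.72 = 249.20 thousand, so u = 23.72/249.20 = 9.52%.
After the first change, unemployed and labor force both rise by 11.25 → E = 225.48, U = 34.97, labor force = 260.45 thousand.
After the second change, unemployed and labor force both fall by 3.30 → E = 225.48, U = 31.67, labor force = 257.15 thousand.
New unemployment rate = 31.67 / 257.15 = 12.32%.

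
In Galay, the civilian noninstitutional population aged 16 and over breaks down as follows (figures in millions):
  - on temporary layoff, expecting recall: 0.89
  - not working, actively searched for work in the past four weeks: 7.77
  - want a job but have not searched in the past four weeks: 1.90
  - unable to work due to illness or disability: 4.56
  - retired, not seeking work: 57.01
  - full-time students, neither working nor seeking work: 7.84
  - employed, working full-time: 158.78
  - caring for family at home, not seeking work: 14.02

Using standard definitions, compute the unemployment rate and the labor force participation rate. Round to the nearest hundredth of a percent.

Unemployment rate ≈ 5.17%; labor force participation rate ≈ 66.24%.

Employed = 158.78 million.
Unemployed = 0.89 + 7.77 = 8.66 million (jobless and actively searching, or on temporary layoff).
Labor force = 158.78 + 8.66 = 167.44 million.
Not in labor force = 1.90 + 4.56 + 57.01 + 7.84 + 14.02 = 85.33 million (those not working and not actively searching are outside the labor force — including those who want a job but have given up searching).
Civilian working-age population = 167.44 + 85.33 = 252.77 million.
Unemployment rate = 8.66 / 167.44 = 5.17%.
Labor force participation rate = 167.44 / 252.77 = 66.24%.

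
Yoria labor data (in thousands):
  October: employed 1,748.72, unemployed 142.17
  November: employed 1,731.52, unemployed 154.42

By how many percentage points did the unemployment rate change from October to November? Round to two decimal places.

October: labor force = 1,748.72 + 142.17 = 1,890.89; u = 142.17/1,890.89 = 7.52%.
November: labor force = 1,731.52 + 154.42 = 1,885.94; u = 154.42/1,885.94 = 8.19%.
Change = 8.19% − 7.52% = +0.67 pp.

The unemployment rate changed by +0.67 percentage points.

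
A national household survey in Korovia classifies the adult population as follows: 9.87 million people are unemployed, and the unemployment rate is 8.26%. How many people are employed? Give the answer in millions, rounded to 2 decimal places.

Labor force = U / u = 9.87 / 0.0826 ≈ 119.49 million.
Employed = labor force − unemployed = 119.49 − 9.87 = 109.62 million.

About 109.62 million are employed.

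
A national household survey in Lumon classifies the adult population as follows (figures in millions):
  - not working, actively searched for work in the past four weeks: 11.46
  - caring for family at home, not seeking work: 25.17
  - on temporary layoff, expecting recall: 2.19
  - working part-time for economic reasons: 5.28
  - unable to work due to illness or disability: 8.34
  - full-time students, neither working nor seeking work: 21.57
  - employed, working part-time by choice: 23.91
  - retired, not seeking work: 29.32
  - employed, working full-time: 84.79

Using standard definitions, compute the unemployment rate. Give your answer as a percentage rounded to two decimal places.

Employed = 5.28 + 23.91 + 84.79 = 113.98 million (anyone who worked, including part-time for economic reasons, counts as employed).
Unemployed = 11.46 + 2.19 = 13.65 million (jobless and actively searching, or on temporary layoff).
Labor force = 113.98 + 13.65 = 127.63 million.
Unemployment rate = 13.65 / 127.63 = 10.69%.

Unemployment rate ≈ 10.69%.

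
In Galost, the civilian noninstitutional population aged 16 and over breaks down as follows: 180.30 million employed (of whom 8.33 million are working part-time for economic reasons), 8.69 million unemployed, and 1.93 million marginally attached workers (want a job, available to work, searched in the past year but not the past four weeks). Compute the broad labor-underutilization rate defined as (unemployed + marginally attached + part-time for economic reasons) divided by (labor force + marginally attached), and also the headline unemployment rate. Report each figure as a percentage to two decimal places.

Broad underutilization rate ≈ 9.93%; headline unemployment rate ≈ 4.60%.

Labor force = 180.30 + 8.69 = 188.99 million.
Numerator = 8.69 + 1.93 + 8.33 = 18.95 million.
Denominator = 188.99 + 1.93 = 190.92 million.
Broad rate = 18.95 / 190.92 = 9.93%.
Headline unemployment rate = 8.69 / 188.99 = 4.60%.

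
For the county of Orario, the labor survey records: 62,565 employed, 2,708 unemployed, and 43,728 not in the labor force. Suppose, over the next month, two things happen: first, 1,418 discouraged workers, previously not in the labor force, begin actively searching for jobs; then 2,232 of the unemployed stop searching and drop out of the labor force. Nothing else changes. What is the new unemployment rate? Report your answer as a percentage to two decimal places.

Initially, labor force = 62,565 + 2,708 = 65,273, so u = 2,708/65,273 = 4.15%.
After the first change, unemployed and labor force both rise by 1,418 → E = 62,565, U = 4,126, labor force = 66,691.
After the second change, unemployed and labor force both fall by 2,232 → E = 62,565, U = 1,894, labor force = 64,459.
New unemployment rate = 1,894 / 64,459 = 2.94%.

New unemployment rate ≈ 2.94%.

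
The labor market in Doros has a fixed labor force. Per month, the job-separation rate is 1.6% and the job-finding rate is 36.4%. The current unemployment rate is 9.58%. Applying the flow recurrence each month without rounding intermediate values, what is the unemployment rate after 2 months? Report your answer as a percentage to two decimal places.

Unemployment rate after two months ≈ 6.27%.

With a fixed labor force, u_{t+1} = u_t + s·(1−u_t) − f·u_t = u_t·(1−s−f) + s.
Here 1−s−f = 0.620 and s = 0.016.
u_1 = 0.095800 × 0.620 + 0.016 = 0.075396.
u_2 = 0.075396 × 0.620 + 0.016 = 0.062746.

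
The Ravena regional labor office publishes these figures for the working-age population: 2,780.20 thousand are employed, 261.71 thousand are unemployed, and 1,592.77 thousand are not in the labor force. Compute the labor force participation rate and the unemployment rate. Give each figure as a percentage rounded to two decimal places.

Labor force participation rate ≈ 65.63%; unemployment rate ≈ 8.60%.

Labor force = employed + unemployed = 2,780.20 + 261.71 = 3,041.91 thousand.
Working-age population = 3,041.91 + 1,592.77 = 4,634.68 thousand.
Unemployment rate = 261.71 / 3,041.91 = 8.60%.
Labor force participation rate = 3,041.91 / 4,634.68 = 65.63%.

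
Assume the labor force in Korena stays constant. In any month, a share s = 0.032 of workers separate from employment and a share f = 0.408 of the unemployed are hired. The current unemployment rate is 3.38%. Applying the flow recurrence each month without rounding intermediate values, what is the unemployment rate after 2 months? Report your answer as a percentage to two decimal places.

With a fixed labor force, u_{t+1} = u_t + s·(1−u_t) − f·u_t = u_t·(1−s−f) + s.
Here 1−s−f = 0.560 and s = 0.032.
u_1 = 0.033800 × 0.560 + 0.032 = 0.050928.
u_2 = 0.050928 × 0.560 + 0.032 = 0.060520.

Unemployment rate after two months ≈ 6.05%.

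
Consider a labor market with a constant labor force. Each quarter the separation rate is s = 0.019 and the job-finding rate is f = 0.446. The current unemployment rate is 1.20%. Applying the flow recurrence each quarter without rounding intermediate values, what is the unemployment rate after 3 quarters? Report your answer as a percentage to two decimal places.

With a fixed labor force, u_{t+1} = u_t + s·(1−u_t) − f·u_t = u_t·(1−s−f) + s.
Here 1−s−f = 0.535 and s = 0.019.
u_1 = 0.012000 × 0.535 + 0.019 = 0.025420.
u_2 = 0.025420 × 0.535 + 0.019 = 0.032600.
u_3 = 0.032600 × 0.535 + 0.019 = 0.036441.

Unemployment rate after three quarters ≈ 3.64%.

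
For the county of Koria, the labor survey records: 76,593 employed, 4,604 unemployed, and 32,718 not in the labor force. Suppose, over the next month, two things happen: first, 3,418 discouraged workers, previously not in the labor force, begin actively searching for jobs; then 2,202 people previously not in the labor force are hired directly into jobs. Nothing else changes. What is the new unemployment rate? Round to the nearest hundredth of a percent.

Initially, labor force = 76,593 + 4,604 = 81,197, so u = 4,604/81,197 = 5.67%.
After the first change, unemployed and labor force both rise by 3,418 → E = 76,593, U = 8,022, labor force = 84,615.
After the second change, employed and labor force both rise by 2,202; unemployed unchanged → E = 78,795, U = 8,022, labor force = 86,817.
New unemployment rate = 8,022 / 86,817 = 9.24%.

New unemployment rate ≈ 9.24%.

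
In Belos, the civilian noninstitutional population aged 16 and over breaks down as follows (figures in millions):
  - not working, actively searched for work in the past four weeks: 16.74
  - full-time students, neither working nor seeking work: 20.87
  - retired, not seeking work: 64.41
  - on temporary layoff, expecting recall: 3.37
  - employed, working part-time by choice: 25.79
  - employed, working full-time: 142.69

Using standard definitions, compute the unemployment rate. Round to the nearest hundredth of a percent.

Unemployment rate ≈ 10.66%.

Employed = 25.79 + 142.69 = 168.48 million.
Unemployed = 16.74 + 3.37 = 20.11 million (jobless and actively searching, or on temporary layoff).
Labor force = 168.48 + 20.11 = 188.59 million.
Unemployment rate = 20.11 / 188.59 = 10.66%.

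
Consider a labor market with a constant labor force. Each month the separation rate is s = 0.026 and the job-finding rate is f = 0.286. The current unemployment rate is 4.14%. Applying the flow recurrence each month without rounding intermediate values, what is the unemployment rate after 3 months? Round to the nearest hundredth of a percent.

With a fixed labor force, u_{t+1} = u_t + s·(1−u_t) − f·u_t = u_t·(1−s−f) + s.
Here 1−s−f = 0.688 and s = 0.026.
u_1 = 0.041400 × 0.688 + 0.026 = 0.054483.
u_2 = 0.054483 × 0.688 + 0.026 = 0.063484.
u_3 = 0.063484 × 0.688 + 0.026 = 0.069677.

Unemployment rate after three months ≈ 6.97%.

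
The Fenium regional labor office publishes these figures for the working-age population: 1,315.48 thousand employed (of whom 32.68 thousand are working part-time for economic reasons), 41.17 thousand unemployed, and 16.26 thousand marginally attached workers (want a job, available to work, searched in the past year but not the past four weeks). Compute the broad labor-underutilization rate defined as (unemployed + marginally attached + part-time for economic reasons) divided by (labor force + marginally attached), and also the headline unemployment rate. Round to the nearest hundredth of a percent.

Labor force = 1,315.48 + 41.17 = 1,356.65 thousand.
Numerator = 41.17 + 16.26 + 32.68 = 90.11 thousand.
Denominator = 1,356.65 + 16.26 = 1,372.91 thousand.
Broad rate = 90.11 / 1,372.91 = 6.56%.
Headline unemployment rate = 41.17 / 1,356.65 = 3.03%.

Broad underutilization rate ≈ 6.56%; headline unemployment rate ≈ 3.03%.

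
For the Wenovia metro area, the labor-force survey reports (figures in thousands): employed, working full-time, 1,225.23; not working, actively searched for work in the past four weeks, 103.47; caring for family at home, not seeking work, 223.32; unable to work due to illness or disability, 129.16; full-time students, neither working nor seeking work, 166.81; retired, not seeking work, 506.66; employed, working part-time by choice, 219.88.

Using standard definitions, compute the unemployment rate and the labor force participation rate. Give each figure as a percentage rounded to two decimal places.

Employed = 1,225.23 + 219.88 = 1,445.11 thousand.
Unemployed = 103.47 thousand.
Labor force = 1,445.11 + 103.47 = 1,548.58 thousand.
Not in labor force = 223.32 + 129.16 + 166.81 + 506.66 = 1,025.95 thousand (those not working and not actively searching are outside the labor force).
Civilian working-age population = 1,548.58 + 1,025.95 = 2,574.53 thousand.
Unemployment rate = 103.47 / 1,548.58 = 6.68%.
Labor force participation rate = 1,548.58 / 2,574.53 = 60.15%.

Unemployment rate ≈ 6.68%; labor force participation rate ≈ 60.15%.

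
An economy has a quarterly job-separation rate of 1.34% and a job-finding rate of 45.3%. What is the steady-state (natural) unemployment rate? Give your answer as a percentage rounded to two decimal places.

Steady-state unemployment rate ≈ 2.87%.

At steady state the flows balance: s·E = f·U, so U/(E+U) = s/(s+f).
u* = 1.34 / (1.34 + 45.3) = 1.34 / 46.64 = 2.87%.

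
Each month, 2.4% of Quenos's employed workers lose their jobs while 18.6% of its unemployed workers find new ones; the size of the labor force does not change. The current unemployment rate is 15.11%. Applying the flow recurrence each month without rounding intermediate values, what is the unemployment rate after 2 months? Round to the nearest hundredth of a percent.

With a fixed labor force, u_{t+1} = u_t + s·(1−u_t) − f·u_t = u_t·(1−s−f) + s.
Here 1−s−f = 0.790 and s = 0.024.
u_1 = 0.151100 × 0.790 + 0.024 = 0.143369.
u_2 = 0.143369 × 0.790 + 0.024 = 0.137262.

Unemployment rate after two months ≈ 13.73%.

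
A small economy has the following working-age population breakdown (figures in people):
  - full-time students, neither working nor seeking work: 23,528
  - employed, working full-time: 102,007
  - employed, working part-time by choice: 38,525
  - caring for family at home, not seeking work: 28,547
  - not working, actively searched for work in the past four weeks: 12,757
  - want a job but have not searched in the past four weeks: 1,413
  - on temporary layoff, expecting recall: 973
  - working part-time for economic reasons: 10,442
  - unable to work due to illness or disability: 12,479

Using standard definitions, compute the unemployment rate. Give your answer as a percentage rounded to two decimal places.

Unemployment rate ≈ 8.34%.

Employed = 102,007 + 38,525 + 10,442 = 150,974 (anyone who worked, including part-time for economic reasons, counts as employed).
Unemployed = 12,757 + 973 = 13,730 (jobless and actively searching, or on temporary layoff).
Labor force = 150,974 + 13,730 = 164,704.
Unemployment rate = 13,730 / 164,704 = 8.34%.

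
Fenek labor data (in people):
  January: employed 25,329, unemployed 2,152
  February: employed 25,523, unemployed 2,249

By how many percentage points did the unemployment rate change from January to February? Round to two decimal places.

January: labor force = 25,329 + 2,152 = 27,481; u = 2,152/27,481 = 7.83%.
February: labor force = 25,523 + 2,249 = 27,772; u = 2,249/27,772 = 8.10%.
Change = 8.10% − 7.83% = +0.27 pp.

The unemployment rate changed by +0.27 percentage points.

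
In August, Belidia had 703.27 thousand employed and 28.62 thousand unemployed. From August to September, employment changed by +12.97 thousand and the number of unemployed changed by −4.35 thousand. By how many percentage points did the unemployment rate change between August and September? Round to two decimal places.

August: labor force = 703.27 + 28.62 = 731.89; u = 28.62/731.89 = 3.91%.
September: labor force = 716.24 + 24.27 = 740.51; u = 24.27/740.51 = 3.28%.
Change = 3.28% − 3.91% = −0.63 pp.

The unemployment rate changed by −0.63 percentage points.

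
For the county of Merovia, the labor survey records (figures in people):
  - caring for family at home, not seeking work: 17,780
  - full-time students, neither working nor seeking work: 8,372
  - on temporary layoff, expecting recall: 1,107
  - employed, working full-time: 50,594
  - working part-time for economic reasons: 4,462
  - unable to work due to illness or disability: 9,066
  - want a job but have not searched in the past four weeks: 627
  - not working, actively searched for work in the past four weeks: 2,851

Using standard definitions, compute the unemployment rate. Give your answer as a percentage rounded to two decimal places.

Employed = 50,594 + 4,462 = 55,056 (anyone who worked, including part-time for economic reasons, counts as employed).
Unemployed = 1,107 + 2,851 = 3,958 (jobless and actively searching, or on temporary layoff).
Labor force = 55,056 + 3,958 = 59,014.
Unemployment rate = 3,958 / 59,014 = 6.71%.

Unemployment rate ≈ 6.71%.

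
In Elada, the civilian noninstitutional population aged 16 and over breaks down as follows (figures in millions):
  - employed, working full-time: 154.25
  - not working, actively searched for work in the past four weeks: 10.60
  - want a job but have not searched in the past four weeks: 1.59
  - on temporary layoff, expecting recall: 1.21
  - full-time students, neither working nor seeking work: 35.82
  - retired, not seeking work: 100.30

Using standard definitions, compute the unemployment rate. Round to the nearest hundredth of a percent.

Employed = 154.25 million.
Unemployed = 10.60 + 1.21 = 11.81 million (jobless and actively searching, or on temporary layoff).
Labor force = 154.25 + 11.81 = 166.06 million.
Unemployment rate = 11.81 / 166.06 = 7.11%.

Unemployment rate ≈ 7.11%.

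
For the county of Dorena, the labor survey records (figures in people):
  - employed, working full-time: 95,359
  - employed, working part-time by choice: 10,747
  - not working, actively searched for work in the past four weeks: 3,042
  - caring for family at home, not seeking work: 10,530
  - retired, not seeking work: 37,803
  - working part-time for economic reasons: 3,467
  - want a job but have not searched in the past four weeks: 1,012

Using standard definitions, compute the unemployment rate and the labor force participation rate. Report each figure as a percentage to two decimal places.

Employed = 95,359 + 10,747 + 3,467 = 109,573 (anyone who worked, including part-time for economic reasons, counts as employed).
Unemployed = 3,042.
Labor force = 109,573 + 3,042 = 112,615.
Not in labor force = 10,530 + 37,803 + 1,012 = 49,345 (those not working and not actively searching are outside the labor force — including those who want a job but have given up searching).
Civilian working-age population = 112,615 + 49,345 = 161,960.
Unemployment rate = 3,042 / 112,615 = 2.70%.
Labor force participation rate = 112,615 / 161,960 = 69.53%.

Unemployment rate ≈ 2.70%; labor force participation rate ≈ 69.53%.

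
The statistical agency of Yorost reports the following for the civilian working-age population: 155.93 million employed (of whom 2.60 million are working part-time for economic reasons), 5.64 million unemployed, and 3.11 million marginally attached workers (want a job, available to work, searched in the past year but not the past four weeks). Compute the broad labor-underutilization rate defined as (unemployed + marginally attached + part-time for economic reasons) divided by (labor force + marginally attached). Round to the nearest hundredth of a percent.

Broad underutilization rate ≈ 6.89%.

Labor force = 155.93 + 5.64 = 161.57 million.
Numerator = 5.64 + 3.11 + 2.60 = 11.35 million.
Denominator = 161.57 + 3.11 = 164.68 million.
Broad rate = 11.35 / 164.68 = 6.89%.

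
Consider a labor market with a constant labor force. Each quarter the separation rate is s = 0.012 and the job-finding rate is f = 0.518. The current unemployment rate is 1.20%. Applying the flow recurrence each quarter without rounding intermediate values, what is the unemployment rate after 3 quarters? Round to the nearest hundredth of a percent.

With a fixed labor force, u_{t+1} = u_t + s·(1−u_t) − f·u_t = u_t·(1−s−f) + s.
Here 1−s−f = 0.470 and s = 0.012.
u_1 = 0.012000 × 0.470 + 0.012 = 0.017640.
u_2 = 0.017640 × 0.470 + 0.012 = 0.020291.
u_3 = 0.020291 × 0.470 + 0.012 = 0.021537.

Unemployment rate after three quarters ≈ 2.15%.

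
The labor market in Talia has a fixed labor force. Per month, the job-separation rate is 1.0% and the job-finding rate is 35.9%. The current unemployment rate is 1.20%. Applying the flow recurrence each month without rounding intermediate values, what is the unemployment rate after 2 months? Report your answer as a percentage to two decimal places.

Unemployment rate after two months ≈ 2.11%.

With a fixed labor force, u_{t+1} = u_t + s·(1−u_t) − f·u_t = u_t·(1−s−f) + s.
Here 1−s−f = 0.631 and s = 0.010.
u_1 = 0.012000 × 0.631 + 0.010 = 0.017572.
u_2 = 0.017572 × 0.631 + 0.010 = 0.021088.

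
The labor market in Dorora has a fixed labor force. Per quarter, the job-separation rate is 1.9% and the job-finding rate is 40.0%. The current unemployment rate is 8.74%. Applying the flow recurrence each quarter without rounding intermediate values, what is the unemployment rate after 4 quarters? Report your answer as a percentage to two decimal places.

Unemployment rate after four quarters ≈ 5.01%.

With a fixed labor force, u_{t+1} = u_t + s·(1−u_t) − f·u_t = u_t·(1−s−f) + s.
Here 1−s−f = 0.581 and s = 0.019.
u_1 = 0.087400 × 0.581 + 0.019 = 0.069779.
u_2 = 0.069779 × 0.581 + 0.019 = 0.059542.
u_3 = 0.059542 × 0.581 + 0.019 = 0.053594.
u_4 = 0.053594 × 0.581 + 0.019 = 0.050138.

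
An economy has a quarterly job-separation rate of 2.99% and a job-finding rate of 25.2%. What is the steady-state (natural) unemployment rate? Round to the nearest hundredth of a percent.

Steady-state unemployment rate ≈ 10.61%.

At steady state the flows balance: s·E = f·U, so U/(E+U) = s/(s+f).
u* = 2.99 / (2.99 + 25.2) = 2.99 / 28.19 = 10.61%.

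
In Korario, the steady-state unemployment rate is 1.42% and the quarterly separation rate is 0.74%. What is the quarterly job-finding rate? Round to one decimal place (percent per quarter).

Job-finding rate ≈ 51.4% per quarter.

From u* = s/(s+f): f = s·(1−u)/u.
f = 0.74 × (1 − 0.0142) / 0.0142 = 0.7295 / 0.0142 ≈ 51.4% per quarter.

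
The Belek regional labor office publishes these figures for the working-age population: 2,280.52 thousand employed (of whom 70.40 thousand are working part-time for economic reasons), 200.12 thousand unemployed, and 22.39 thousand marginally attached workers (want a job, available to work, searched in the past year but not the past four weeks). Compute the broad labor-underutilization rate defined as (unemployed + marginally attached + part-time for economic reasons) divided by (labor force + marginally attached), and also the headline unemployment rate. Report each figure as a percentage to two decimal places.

Labor force = 2,280.52 + 200.12 = 2,480.64 thousand.
Numerator = 200.12 + 22.39 + 70.40 = 292.91 thousand.
Denominator = 2,480.64 + 22.39 = 2,503.03 thousand.
Broad rate = 292.91 / 2,503.03 = 11.70%.
Headline unemployment rate = 200.12 / 2,480.64 = 8.07%.

Broad underutilization rate ≈ 11.70%; headline unemployment rate ≈ 8.07%.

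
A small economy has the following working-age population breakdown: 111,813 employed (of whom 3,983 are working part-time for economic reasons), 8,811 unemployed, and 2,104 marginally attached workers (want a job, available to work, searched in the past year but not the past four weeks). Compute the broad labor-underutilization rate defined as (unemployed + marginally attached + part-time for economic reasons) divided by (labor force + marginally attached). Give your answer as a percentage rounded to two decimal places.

Labor force = 111,813 + 8,811 = 120,624.
Numerator = 8,811 + 2,104 + 3,983 = 14,898.
Denominator = 120,624 + 2,104 = 122,728.
Broad rate = 14,898 / 122,728 = 12.14%.

Broad underutilization rate ≈ 12.14%.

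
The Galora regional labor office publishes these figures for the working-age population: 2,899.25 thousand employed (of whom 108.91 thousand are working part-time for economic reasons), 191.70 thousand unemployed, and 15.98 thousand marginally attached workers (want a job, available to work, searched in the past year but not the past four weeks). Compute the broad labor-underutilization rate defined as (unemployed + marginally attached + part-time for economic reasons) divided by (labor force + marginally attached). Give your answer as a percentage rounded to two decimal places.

Broad underutilization rate ≈ 10.19%.

Labor force = 2,899.25 + 191.70 = 3,090.95 thousand.
Numerator = 191.70 + 15.98 + 108.91 = 316.59 thousand.
Denominator = 3,090.95 + 15.98 = 3,106.93 thousand.
Broad rate = 316.59 / 3,106.93 = 10.19%.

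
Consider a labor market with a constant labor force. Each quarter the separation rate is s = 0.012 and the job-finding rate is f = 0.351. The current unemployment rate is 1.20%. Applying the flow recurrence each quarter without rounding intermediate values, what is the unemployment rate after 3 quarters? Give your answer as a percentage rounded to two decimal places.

Unemployment rate after three quarters ≈ 2.76%.

With a fixed labor force, u_{t+1} = u_t + s·(1−u_t) − f·u_t = u_t·(1−s−f) + s.
Here 1−s−f = 0.637 and s = 0.012.
u_1 = 0.012000 × 0.637 + 0.012 = 0.019644.
u_2 = 0.019644 × 0.637 + 0.012 = 0.024513.
u_3 = 0.024513 × 0.637 + 0.012 = 0.027615.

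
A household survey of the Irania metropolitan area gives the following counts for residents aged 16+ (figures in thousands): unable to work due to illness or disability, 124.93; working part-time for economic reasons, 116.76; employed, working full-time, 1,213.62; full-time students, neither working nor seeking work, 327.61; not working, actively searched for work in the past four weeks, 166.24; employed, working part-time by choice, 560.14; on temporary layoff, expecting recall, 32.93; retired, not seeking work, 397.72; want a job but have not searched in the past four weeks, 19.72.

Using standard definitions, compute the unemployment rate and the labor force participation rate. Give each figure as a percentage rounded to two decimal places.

Unemployment rate ≈ 9.53%; labor force participation rate ≈ 70.61%.

Employed = 116.76 + 1,213.62 + 560.14 = 1,890.52 thousand (anyone who worked, including part-time for economic reasons, counts as employed).
Unemployed = 166.24 + 32.93 = 199.17 thousand (jobless and actively searching, or on temporary layoff).
Labor force = 1,890.52 + 199.17 = 2,089.69 thousand.
Not in labor force = 124.93 + 327.61 + 397.72 + 19.72 = 869.98 thousand (those not working and not actively searching are outside the labor force — including those who want a job but have given up searching).
Civilian working-age population = 2,089.69 + 869.98 = 2,959.67 thousand.
Unemployment rate = 199.17 / 2,089.69 = 9.53%.
Labor force participation rate = 2,089.69 / 2,959.67 = 70.61%.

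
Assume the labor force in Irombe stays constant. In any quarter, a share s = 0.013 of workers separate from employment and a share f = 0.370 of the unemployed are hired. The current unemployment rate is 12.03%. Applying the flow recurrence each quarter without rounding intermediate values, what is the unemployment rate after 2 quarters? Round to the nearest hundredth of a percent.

Unemployment rate after two quarters ≈ 6.68%.

With a fixed labor force, u_{t+1} = u_t + s·(1−u_t) − f·u_t = u_t·(1−s−f) + s.
Here 1−s−f = 0.617 and s = 0.013.
u_1 = 0.120300 × 0.617 + 0.013 = 0.087225.
u_2 = 0.087225 × 0.617 + 0.013 = 0.066818.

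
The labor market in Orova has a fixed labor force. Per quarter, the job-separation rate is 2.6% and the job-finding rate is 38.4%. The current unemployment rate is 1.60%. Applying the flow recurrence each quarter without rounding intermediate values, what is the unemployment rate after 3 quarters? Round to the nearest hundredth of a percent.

Unemployment rate after three quarters ≈ 5.37%.

With a fixed labor force, u_{t+1} = u_t + s·(1−u_t) − f·u_t = u_t·(1−s−f) + s.
Here 1−s−f = 0.590 and s = 0.026.
u_1 = 0.016000 × 0.590 + 0.026 = 0.035440.
u_2 = 0.035440 × 0.590 + 0.026 = 0.046910.
u_3 = 0.046910 × 0.590 + 0.026 = 0.053677.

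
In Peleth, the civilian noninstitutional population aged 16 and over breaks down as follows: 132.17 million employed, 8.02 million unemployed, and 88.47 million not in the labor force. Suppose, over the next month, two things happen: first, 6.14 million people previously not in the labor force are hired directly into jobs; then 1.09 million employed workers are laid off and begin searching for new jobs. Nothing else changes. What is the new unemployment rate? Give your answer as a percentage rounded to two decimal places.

Initially, labor force = 132.17 + 8.02 = 140.19 million, so u = 8.02/140.19 = 5.72%.
After the first change, employed and labor force both rise by 6.14; unemployed unchanged → E = 138.31, U = 8.02, labor force = 146.33 million.
After the second change, employed falls and unemployed rises by 1.09; labor force unchanged → E = 137.22, U = 9.11, labor force = 146.33 million.
New unemployment rate = 9.11 / 146.33 = 6.23%.

New unemployment rate ≈ 6.23%.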